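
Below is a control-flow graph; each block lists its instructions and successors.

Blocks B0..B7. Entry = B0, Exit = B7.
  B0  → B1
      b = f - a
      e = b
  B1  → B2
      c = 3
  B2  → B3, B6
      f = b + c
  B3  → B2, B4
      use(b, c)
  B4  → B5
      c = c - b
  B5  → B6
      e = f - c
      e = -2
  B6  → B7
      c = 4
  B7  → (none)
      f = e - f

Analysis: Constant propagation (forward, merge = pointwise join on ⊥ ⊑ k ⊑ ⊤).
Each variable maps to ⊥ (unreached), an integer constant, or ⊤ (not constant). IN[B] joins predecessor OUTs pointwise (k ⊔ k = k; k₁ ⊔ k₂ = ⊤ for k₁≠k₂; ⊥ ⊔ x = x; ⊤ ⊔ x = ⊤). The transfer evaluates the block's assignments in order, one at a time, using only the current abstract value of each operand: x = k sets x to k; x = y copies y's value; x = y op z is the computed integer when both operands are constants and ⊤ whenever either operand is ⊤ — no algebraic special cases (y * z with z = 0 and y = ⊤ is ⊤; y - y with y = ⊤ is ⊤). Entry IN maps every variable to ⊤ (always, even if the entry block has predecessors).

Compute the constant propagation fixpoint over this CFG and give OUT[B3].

Converged values:
  B0: | IN=(all ⊤) | OUT=(all ⊤)
  B1: | IN=(all ⊤) | OUT={c:3; rest ⊤}
  B2: | IN={c:3; rest ⊤} | OUT={c:3; rest ⊤}
  B3: | IN={c:3; rest ⊤} | OUT={c:3; rest ⊤}
  B4: | IN={c:3; rest ⊤} | OUT=(all ⊤)
  B5: | IN=(all ⊤) | OUT={e:-2; rest ⊤}
  B6: | IN=(all ⊤) | OUT={c:4; rest ⊤}
  B7: | IN={c:4; rest ⊤} | OUT={c:4; rest ⊤}

Merge at B3: IN[B3] = OUT[B2] = {a: ⊤, b: ⊤, c: 3, d: ⊤, e: ⊤, f: ⊤}
Applying B3's transfer function to that IN value gives OUT[B3] (row B3 above).

Answer: {a: ⊤, b: ⊤, c: 3, d: ⊤, e: ⊤, f: ⊤}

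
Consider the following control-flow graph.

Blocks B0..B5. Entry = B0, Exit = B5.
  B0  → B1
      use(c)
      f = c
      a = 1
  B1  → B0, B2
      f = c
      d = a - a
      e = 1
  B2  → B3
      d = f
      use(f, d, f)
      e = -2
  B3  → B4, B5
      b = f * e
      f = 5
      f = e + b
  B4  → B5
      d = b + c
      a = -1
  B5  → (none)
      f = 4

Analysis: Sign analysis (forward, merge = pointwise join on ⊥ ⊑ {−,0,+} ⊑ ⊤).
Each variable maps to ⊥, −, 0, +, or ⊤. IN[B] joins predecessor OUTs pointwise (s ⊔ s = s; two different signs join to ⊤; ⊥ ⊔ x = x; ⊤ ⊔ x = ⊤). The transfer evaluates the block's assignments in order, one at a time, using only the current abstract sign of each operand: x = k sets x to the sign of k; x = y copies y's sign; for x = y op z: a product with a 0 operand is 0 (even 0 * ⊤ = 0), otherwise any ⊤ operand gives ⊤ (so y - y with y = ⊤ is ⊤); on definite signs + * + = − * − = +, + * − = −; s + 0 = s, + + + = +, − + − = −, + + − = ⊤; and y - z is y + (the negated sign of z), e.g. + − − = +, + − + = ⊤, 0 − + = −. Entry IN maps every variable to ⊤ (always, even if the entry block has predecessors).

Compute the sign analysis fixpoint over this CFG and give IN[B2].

Converged values:
  B0:   IN=(all ⊤)   OUT={a:+; rest ⊤}
  B1:   IN={a:+; rest ⊤}   OUT={a:+, e:+; rest ⊤}
  B2:   IN={a:+, e:+; rest ⊤}   OUT={a:+, e:-; rest ⊤}
  B3:   IN={a:+, e:-; rest ⊤}   OUT={a:+, e:-; rest ⊤}
  B4:   IN={a:+, e:-; rest ⊤}   OUT={a:-, e:-; rest ⊤}
  B5:   IN={e:-; rest ⊤}   OUT={e:-, f:+; rest ⊤}

Merge at B2: IN[B2] = OUT[B1] = {a: +, b: ⊤, c: ⊤, d: ⊤, e: +, f: ⊤}

Answer: {a: +, b: ⊤, c: ⊤, d: ⊤, e: +, f: ⊤}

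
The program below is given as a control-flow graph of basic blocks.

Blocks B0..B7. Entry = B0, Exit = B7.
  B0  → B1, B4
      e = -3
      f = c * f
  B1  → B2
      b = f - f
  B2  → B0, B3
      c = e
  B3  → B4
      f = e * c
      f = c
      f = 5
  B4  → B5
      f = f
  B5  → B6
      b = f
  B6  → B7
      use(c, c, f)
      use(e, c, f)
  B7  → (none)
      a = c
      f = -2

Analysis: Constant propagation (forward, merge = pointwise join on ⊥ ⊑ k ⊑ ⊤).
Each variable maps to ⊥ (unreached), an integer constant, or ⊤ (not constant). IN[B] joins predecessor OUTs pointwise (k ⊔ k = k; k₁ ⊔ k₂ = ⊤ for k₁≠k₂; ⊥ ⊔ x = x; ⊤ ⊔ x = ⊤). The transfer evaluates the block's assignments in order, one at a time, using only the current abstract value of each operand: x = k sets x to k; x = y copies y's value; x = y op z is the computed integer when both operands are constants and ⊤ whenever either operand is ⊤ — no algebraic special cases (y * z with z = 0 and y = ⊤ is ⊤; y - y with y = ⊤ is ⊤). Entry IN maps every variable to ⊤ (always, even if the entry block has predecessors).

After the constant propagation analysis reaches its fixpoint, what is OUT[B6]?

Converged values:
  B0: | IN=(all ⊤) | OUT={e:-3; rest ⊤}
  B1: | IN={e:-3; rest ⊤} | OUT={e:-3; rest ⊤}
  B2: | IN={e:-3; rest ⊤} | OUT={c:-3, e:-3; rest ⊤}
  B3: | IN={c:-3, e:-3; rest ⊤} | OUT={c:-3, e:-3, f:5; rest ⊤}
  B4: | IN={e:-3; rest ⊤} | OUT={e:-3; rest ⊤}
  B5: | IN={e:-3; rest ⊤} | OUT={e:-3; rest ⊤}
  B6: | IN={e:-3; rest ⊤} | OUT={e:-3; rest ⊤}
  B7: | IN={e:-3; rest ⊤} | OUT={e:-3, f:-2; rest ⊤}

Merge at B6: IN[B6] = OUT[B5] = {a: ⊤, b: ⊤, c: ⊤, d: ⊤, e: -3, f: ⊤}
Applying B6's transfer function to that IN value gives OUT[B6] (row B6 above).

Answer: {a: ⊤, b: ⊤, c: ⊤, d: ⊤, e: -3, f: ⊤}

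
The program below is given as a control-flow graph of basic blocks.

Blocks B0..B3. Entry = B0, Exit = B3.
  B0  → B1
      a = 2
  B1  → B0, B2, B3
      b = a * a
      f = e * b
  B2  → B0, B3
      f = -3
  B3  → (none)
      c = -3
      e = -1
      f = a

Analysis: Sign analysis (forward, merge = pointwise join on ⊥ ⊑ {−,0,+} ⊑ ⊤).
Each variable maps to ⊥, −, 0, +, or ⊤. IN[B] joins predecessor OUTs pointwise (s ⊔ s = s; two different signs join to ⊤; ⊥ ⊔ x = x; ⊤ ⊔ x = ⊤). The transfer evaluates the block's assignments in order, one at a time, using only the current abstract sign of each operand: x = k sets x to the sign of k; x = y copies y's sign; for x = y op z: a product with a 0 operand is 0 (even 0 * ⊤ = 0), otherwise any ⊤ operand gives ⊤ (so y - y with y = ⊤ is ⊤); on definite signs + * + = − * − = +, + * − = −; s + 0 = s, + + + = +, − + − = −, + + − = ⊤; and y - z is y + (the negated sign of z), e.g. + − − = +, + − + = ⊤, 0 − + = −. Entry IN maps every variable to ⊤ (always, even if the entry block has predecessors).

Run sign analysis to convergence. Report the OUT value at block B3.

Answer: {a: +, b: +, c: -, d: ⊤, e: -, f: +}

Trace:
Per-block solution:
  B0:   IN=(all ⊤)   OUT={a:+; rest ⊤}
  B1:   IN={a:+; rest ⊤}   OUT={a:+, b:+; rest ⊤}
  B2:   IN={a:+, b:+; rest ⊤}   OUT={a:+, b:+, f:-; rest ⊤}
  B3:   IN={a:+, b:+; rest ⊤}   OUT={a:+, b:+, c:-, e:-, f:+; rest ⊤}

Merge at B3: IN[B3] = OUT[B1] ⊔ OUT[B2] = {a: +, b: +, c: ⊤, d: ⊤, e: ⊤, f: ⊤}
Applying B3's transfer function to that IN value gives OUT[B3] (row B3 above).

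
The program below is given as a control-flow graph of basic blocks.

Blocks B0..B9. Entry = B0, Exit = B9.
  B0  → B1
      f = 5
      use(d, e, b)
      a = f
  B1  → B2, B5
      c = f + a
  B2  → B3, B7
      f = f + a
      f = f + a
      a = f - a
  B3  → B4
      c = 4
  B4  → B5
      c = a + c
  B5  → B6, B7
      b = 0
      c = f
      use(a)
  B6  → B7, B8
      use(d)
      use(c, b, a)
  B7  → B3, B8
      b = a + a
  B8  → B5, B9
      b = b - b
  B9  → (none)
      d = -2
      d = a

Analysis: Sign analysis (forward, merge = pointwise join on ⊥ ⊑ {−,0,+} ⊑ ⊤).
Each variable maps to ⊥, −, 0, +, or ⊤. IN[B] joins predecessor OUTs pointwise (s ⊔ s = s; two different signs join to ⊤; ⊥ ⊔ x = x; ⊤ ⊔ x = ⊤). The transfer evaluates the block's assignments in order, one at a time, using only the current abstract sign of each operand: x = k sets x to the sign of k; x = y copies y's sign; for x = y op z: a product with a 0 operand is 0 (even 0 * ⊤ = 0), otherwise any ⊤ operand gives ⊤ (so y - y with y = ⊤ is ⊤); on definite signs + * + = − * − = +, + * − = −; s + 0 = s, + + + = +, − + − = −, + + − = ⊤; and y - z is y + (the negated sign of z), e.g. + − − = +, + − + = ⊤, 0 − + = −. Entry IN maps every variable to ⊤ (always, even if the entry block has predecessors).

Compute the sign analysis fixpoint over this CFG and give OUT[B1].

Answer: {a: +, b: ⊤, c: +, d: ⊤, e: ⊤, f: +}

Derivation:
Fixpoint table:
  B0:   IN=(all ⊤)   OUT={a:+, f:+; rest ⊤}
  B1:   IN={a:+, f:+; rest ⊤}   OUT={a:+, c:+, f:+; rest ⊤}
  B2:   IN={a:+, c:+, f:+; rest ⊤}   OUT={c:+, f:+; rest ⊤}
  B3:   IN={c:+, f:+; rest ⊤}   OUT={c:+, f:+; rest ⊤}
  B4:   IN={c:+, f:+; rest ⊤}   OUT={f:+; rest ⊤}
  B5:   IN={f:+; rest ⊤}   OUT={b:0, c:+, f:+; rest ⊤}
  B6:   IN={b:0, c:+, f:+; rest ⊤}   OUT={b:0, c:+, f:+; rest ⊤}
  B7:   IN={c:+, f:+; rest ⊤}   OUT={c:+, f:+; rest ⊤}
  B8:   IN={c:+, f:+; rest ⊤}   OUT={c:+, f:+; rest ⊤}
  B9:   IN={c:+, f:+; rest ⊤}   OUT={c:+, f:+; rest ⊤}

Merge at B1: IN[B1] = OUT[B0] = {a: +, b: ⊤, c: ⊤, d: ⊤, e: ⊤, f: +}
Applying B1's transfer function to that IN value gives OUT[B1] (row B1 above).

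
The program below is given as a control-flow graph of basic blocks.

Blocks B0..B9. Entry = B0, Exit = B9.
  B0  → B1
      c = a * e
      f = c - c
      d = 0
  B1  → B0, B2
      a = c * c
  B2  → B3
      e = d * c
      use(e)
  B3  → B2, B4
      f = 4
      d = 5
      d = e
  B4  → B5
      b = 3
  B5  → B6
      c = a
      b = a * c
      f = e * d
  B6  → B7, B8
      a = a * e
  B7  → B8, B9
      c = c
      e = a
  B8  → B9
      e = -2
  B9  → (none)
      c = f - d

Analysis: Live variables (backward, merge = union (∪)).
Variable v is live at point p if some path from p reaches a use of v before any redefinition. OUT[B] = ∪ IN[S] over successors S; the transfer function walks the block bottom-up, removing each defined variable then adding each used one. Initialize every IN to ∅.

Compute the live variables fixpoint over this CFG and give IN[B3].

Fixpoint table:
  B0:   IN={a, e}   OUT={c, d, e}
  B1:   IN={c, d, e}   OUT={a, c, d, e}
  B2:   IN={a, c, d}   OUT={a, c, e}
  B3:   IN={a, c, e}   OUT={a, c, d, e}
  B4:   IN={a, d, e}   OUT={a, d, e}
  B5:   IN={a, d, e}   OUT={a, c, d, e, f}
  B6:   IN={a, c, d, e, f}   OUT={a, c, d, f}
  B7:   IN={a, c, d, f}   OUT={d, f}
  B8:   IN={d, f}   OUT={d, f}
  B9:   IN={d, f}   OUT={}

Merge at B3: OUT[B3] = IN[B2] ⊔ IN[B4] = {a, c, d, e}
Applying B3's transfer function to that OUT value gives IN[B3] (row B3 above).

Answer: {a, c, e}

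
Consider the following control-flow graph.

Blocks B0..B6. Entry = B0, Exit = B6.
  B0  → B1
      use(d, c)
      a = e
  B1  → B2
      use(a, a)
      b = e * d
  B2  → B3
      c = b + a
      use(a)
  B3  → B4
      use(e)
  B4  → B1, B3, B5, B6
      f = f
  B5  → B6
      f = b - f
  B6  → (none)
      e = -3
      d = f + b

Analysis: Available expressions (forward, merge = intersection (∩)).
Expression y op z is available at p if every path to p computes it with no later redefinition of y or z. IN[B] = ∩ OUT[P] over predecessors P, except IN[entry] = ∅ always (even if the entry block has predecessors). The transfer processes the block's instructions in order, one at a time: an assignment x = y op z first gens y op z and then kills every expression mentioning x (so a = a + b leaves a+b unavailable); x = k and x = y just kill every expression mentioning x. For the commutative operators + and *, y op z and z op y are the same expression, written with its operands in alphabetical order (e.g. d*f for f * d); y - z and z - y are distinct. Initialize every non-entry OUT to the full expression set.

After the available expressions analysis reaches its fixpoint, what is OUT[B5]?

Answer: {a+b, d*e}

Working:
Per-block solution:
  B0:   IN={}   OUT={}
  B1:   IN={}   OUT={d*e}
  B2:   IN={d*e}   OUT={a+b, d*e}
  B3:   IN={a+b, d*e}   OUT={a+b, d*e}
  B4:   IN={a+b, d*e}   OUT={a+b, d*e}
  B5:   IN={a+b, d*e}   OUT={a+b, d*e}
  B6:   IN={a+b, d*e}   OUT={a+b, b+f}

Merge at B5: IN[B5] = OUT[B4] = {a+b, d*e}
Applying B5's transfer function to that IN value gives OUT[B5] (row B5 above).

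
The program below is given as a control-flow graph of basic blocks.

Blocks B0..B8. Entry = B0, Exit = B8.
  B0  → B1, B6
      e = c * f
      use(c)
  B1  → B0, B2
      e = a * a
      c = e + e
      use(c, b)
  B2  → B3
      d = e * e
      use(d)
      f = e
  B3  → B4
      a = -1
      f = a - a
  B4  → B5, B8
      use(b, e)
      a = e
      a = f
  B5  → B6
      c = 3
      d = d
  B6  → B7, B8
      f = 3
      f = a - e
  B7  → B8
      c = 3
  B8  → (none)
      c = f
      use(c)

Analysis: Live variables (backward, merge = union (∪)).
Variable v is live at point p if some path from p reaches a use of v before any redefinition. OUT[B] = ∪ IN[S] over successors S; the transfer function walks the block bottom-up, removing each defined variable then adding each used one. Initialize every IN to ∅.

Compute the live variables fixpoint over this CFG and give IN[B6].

Answer: {a, e}

Derivation:
Converged values:
  B0:  IN={a, b, c, f}  OUT={a, b, e, f}
  B1:  IN={a, b, f}  OUT={a, b, c, e, f}
  B2:  IN={b, e}  OUT={b, d, e}
  B3:  IN={b, d, e}  OUT={b, d, e, f}
  B4:  IN={b, d, e, f}  OUT={a, d, e, f}
  B5:  IN={a, d, e}  OUT={a, e}
  B6:  IN={a, e}  OUT={f}
  B7:  IN={f}  OUT={f}
  B8:  IN={f}  OUT={}

Merge at B6: OUT[B6] = IN[B7] ⊔ IN[B8] = {f}
Applying B6's transfer function to that OUT value gives IN[B6] (row B6 above).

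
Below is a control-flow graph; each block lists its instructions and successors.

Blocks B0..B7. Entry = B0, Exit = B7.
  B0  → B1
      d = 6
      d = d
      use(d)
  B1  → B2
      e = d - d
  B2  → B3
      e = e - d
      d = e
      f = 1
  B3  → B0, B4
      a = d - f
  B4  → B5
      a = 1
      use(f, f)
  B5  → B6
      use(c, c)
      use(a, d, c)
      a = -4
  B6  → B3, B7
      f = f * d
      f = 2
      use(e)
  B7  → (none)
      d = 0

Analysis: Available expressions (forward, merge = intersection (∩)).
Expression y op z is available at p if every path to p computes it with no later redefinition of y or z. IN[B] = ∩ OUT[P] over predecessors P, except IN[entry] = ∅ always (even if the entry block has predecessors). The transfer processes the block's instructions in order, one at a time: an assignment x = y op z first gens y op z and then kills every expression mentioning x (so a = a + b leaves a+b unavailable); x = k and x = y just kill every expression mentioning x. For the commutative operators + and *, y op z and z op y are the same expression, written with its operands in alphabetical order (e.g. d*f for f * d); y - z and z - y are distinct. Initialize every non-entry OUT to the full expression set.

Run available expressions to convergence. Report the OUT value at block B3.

Fixpoint table:
  B0:   IN={}   OUT={}
  B1:   IN={}   OUT={d-d}
  B2:   IN={d-d}   OUT={}
  B3:   IN={}   OUT={d-f}
  B4:   IN={d-f}   OUT={d-f}
  B5:   IN={d-f}   OUT={d-f}
  B6:   IN={d-f}   OUT={}
  B7:   IN={}   OUT={}

Merge at B3: IN[B3] = OUT[B2] ∩ OUT[B6] = {}
Applying B3's transfer function to that IN value gives OUT[B3] (row B3 above).

Answer: {d-f}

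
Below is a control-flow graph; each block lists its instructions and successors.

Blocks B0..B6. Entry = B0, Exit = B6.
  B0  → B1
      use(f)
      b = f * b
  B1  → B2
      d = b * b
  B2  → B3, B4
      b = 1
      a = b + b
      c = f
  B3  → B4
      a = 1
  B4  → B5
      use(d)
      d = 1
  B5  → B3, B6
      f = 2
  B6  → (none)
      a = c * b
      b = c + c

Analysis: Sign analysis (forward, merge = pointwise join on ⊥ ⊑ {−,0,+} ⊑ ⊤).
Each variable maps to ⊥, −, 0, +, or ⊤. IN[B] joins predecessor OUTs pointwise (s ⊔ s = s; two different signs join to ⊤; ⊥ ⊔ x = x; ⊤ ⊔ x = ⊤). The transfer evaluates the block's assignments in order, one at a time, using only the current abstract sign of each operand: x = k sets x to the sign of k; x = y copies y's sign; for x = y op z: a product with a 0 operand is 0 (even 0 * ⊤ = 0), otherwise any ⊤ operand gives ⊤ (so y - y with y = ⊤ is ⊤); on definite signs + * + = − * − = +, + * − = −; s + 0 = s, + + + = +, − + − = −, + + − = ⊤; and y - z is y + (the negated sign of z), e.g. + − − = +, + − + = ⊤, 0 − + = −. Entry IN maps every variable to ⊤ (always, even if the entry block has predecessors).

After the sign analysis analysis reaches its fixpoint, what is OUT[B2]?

Converged values:
  B0:  IN=(all ⊤)  OUT=(all ⊤)
  B1:  IN=(all ⊤)  OUT=(all ⊤)
  B2:  IN=(all ⊤)  OUT={a:+, b:+; rest ⊤}
  B3:  IN={a:+, b:+; rest ⊤}  OUT={a:+, b:+; rest ⊤}
  B4:  IN={a:+, b:+; rest ⊤}  OUT={a:+, b:+, d:+; rest ⊤}
  B5:  IN={a:+, b:+, d:+; rest ⊤}  OUT={a:+, b:+, d:+, f:+; rest ⊤}
  B6:  IN={a:+, b:+, d:+, f:+; rest ⊤}  OUT={d:+, f:+; rest ⊤}

Merge at B2: IN[B2] = OUT[B1] = {a: ⊤, b: ⊤, c: ⊤, d: ⊤, e: ⊤, f: ⊤}
Applying B2's transfer function to that IN value gives OUT[B2] (row B2 above).

Answer: {a: +, b: +, c: ⊤, d: ⊤, e: ⊤, f: ⊤}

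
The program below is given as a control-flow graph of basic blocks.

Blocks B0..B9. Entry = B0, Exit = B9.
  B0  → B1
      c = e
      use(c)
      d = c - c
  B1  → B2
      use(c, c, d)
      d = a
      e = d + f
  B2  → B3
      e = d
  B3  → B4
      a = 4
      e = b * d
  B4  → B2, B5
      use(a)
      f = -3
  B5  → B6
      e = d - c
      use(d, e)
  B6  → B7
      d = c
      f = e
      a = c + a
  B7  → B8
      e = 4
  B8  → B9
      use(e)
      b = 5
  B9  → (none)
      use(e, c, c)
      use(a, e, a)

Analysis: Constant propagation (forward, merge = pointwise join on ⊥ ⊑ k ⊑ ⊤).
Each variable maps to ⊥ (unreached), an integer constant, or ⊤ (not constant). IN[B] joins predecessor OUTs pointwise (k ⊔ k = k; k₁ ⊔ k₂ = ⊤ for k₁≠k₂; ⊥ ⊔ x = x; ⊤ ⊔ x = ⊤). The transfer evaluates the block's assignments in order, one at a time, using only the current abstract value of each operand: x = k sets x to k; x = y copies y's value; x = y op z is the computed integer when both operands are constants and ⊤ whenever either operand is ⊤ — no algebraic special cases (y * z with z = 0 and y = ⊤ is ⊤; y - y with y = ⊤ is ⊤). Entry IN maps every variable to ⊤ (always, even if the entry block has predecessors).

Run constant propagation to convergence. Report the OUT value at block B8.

Answer: {a: ⊤, b: 5, c: ⊤, d: ⊤, e: 4, f: ⊤}

Working:
Per-block solution:
  B0:   IN=(all ⊤)   OUT=(all ⊤)
  B1:   IN=(all ⊤)   OUT=(all ⊤)
  B2:   IN=(all ⊤)   OUT=(all ⊤)
  B3:   IN=(all ⊤)   OUT={a:4; rest ⊤}
  B4:   IN={a:4; rest ⊤}   OUT={a:4, f:-3; rest ⊤}
  B5:   IN={a:4, f:-3; rest ⊤}   OUT={a:4, f:-3; rest ⊤}
  B6:   IN={a:4, f:-3; rest ⊤}   OUT=(all ⊤)
  B7:   IN=(all ⊤)   OUT={e:4; rest ⊤}
  B8:   IN={e:4; rest ⊤}   OUT={b:5, e:4; rest ⊤}
  B9:   IN={b:5, e:4; rest ⊤}   OUT={b:5, e:4; rest ⊤}

Merge at B8: IN[B8] = OUT[B7] = {a: ⊤, b: ⊤, c: ⊤, d: ⊤, e: 4, f: ⊤}
Applying B8's transfer function to that IN value gives OUT[B8] (row B8 above).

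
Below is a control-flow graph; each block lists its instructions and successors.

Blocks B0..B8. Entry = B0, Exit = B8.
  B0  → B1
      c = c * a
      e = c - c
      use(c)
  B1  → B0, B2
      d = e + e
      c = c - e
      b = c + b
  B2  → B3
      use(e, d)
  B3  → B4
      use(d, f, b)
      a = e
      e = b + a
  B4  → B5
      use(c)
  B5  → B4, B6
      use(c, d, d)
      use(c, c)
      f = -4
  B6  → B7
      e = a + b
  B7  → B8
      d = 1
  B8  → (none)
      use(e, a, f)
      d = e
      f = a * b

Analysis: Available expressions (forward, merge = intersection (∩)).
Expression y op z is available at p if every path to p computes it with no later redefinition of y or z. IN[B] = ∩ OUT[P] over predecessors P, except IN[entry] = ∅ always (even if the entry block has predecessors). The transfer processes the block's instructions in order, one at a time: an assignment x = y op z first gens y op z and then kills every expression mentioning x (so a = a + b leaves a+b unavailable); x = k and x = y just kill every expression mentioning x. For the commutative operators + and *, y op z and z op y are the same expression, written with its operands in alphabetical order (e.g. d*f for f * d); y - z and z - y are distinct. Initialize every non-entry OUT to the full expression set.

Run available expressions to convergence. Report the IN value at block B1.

Fixpoint table:
  B0: | IN={} | OUT={c-c}
  B1: | IN={c-c} | OUT={e+e}
  B2: | IN={e+e} | OUT={e+e}
  B3: | IN={e+e} | OUT={a+b}
  B4: | IN={a+b} | OUT={a+b}
  B5: | IN={a+b} | OUT={a+b}
  B6: | IN={a+b} | OUT={a+b}
  B7: | IN={a+b} | OUT={a+b}
  B8: | IN={a+b} | OUT={a*b, a+b}

Merge at B1: IN[B1] = OUT[B0] = {c-c}

Answer: {c-c}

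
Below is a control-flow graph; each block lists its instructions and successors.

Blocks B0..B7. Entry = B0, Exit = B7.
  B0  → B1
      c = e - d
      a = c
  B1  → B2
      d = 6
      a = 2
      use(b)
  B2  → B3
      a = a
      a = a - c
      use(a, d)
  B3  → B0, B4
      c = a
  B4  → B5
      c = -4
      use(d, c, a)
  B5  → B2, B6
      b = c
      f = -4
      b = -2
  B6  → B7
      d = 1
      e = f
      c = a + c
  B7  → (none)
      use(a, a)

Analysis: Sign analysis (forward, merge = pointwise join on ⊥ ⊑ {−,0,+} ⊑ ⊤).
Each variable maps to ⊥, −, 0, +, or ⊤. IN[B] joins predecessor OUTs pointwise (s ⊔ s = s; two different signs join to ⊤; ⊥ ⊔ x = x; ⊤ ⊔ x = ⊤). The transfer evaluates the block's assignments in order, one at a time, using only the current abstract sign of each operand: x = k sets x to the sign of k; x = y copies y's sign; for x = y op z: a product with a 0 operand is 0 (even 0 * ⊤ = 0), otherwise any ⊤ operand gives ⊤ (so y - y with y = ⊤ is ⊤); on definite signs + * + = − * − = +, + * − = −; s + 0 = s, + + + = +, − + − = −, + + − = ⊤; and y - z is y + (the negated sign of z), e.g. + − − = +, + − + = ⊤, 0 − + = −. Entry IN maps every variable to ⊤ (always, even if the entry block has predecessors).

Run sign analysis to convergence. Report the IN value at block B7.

Answer: {a: ⊤, b: -, c: ⊤, d: +, e: -, f: -}

Working:
Fixpoint table:
  B0:  IN=(all ⊤)  OUT=(all ⊤)
  B1:  IN=(all ⊤)  OUT={a:+, d:+; rest ⊤}
  B2:  IN={d:+; rest ⊤}  OUT={d:+; rest ⊤}
  B3:  IN={d:+; rest ⊤}  OUT={d:+; rest ⊤}
  B4:  IN={d:+; rest ⊤}  OUT={c:-, d:+; rest ⊤}
  B5:  IN={c:-, d:+; rest ⊤}  OUT={b:-, c:-, d:+, f:-; rest ⊤}
  B6:  IN={b:-, c:-, d:+, f:-; rest ⊤}  OUT={b:-, d:+, e:-, f:-; rest ⊤}
  B7:  IN={b:-, d:+, e:-, f:-; rest ⊤}  OUT={b:-, d:+, e:-, f:-; rest ⊤}

Merge at B7: IN[B7] = OUT[B6] = {a: ⊤, b: -, c: ⊤, d: +, e: -, f: -}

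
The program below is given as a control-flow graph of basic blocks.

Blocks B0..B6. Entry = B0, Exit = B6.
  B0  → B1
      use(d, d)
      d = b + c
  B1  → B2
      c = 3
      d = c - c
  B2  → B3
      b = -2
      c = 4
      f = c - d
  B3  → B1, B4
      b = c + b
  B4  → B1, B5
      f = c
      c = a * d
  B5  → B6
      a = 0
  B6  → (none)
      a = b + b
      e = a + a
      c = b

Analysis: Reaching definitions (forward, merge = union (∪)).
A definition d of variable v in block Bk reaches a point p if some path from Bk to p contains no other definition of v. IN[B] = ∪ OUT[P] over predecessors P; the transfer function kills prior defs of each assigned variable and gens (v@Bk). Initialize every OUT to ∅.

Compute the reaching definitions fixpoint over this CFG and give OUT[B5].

Answer: {a@B5, b@B3, c@B4, d@B1, f@B4}

Derivation:
Fixpoint table:
  B0:   IN={}   OUT={d@B0}
  B1:   IN={b@B3, c@B2, c@B4, d@B0, d@B1, f@B2, f@B4}   OUT={b@B3, c@B1, d@B1, f@B2, f@B4}
  B2:   IN={b@B3, c@B1, d@B1, f@B2, f@B4}   OUT={b@B2, c@B2, d@B1, f@B2}
  B3:   IN={b@B2, c@B2, d@B1, f@B2}   OUT={b@B3, c@B2, d@B1, f@B2}
  B4:   IN={b@B3, c@B2, d@B1, f@B2}   OUT={b@B3, c@B4, d@B1, f@B4}
  B5:   IN={b@B3, c@B4, d@B1, f@B4}   OUT={a@B5, b@B3, c@B4, d@B1, f@B4}
  B6:   IN={a@B5, b@B3, c@B4, d@B1, f@B4}   OUT={a@B6, b@B3, c@B6, d@B1, e@B6, f@B4}

Merge at B5: IN[B5] = OUT[B4] = {b@B3, c@B4, d@B1, f@B4}
Applying B5's transfer function to that IN value gives OUT[B5] (row B5 above).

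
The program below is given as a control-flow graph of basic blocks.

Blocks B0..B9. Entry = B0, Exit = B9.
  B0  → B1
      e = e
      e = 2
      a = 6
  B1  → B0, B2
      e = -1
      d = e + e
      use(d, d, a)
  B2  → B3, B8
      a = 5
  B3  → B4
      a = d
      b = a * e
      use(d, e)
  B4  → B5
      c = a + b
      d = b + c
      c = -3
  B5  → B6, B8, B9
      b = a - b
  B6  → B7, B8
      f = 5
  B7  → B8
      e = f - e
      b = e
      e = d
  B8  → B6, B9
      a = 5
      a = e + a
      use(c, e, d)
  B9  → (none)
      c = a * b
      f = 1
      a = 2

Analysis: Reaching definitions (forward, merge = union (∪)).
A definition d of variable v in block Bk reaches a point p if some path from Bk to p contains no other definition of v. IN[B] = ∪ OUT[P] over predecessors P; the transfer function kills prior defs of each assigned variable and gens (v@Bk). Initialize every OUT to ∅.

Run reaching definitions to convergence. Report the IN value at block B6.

Answer: {a@B3, a@B8, b@B5, b@B7, c@B4, d@B1, d@B4, e@B1, e@B7, f@B6}

Working:
Fixpoint table:
  B0: | IN={a@B0, d@B1, e@B1} | OUT={a@B0, d@B1, e@B0}
  B1: | IN={a@B0, d@B1, e@B0} | OUT={a@B0, d@B1, e@B1}
  B2: | IN={a@B0, d@B1, e@B1} | OUT={a@B2, d@B1, e@B1}
  B3: | IN={a@B2, d@B1, e@B1} | OUT={a@B3, b@B3, d@B1, e@B1}
  B4: | IN={a@B3, b@B3, d@B1, e@B1} | OUT={a@B3, b@B3, c@B4, d@B4, e@B1}
  B5: | IN={a@B3, b@B3, c@B4, d@B4, e@B1} | OUT={a@B3, b@B5, c@B4, d@B4, e@B1}
  B6: | IN={a@B3, a@B8, b@B5, b@B7, c@B4, d@B1, d@B4, e@B1, e@B7, f@B6} | OUT={a@B3, a@B8, b@B5, b@B7, c@B4, d@B1, d@B4, e@B1, e@B7, f@B6}
  B7: | IN={a@B3, a@B8, b@B5, b@B7, c@B4, d@B1, d@B4, e@B1, e@B7, f@B6} | OUT={a@B3, a@B8, b@B7, c@B4, d@B1, d@B4, e@B7, f@B6}
  B8: | IN={a@B2, a@B3, a@B8, b@B5, b@B7, c@B4, d@B1, d@B4, e@B1, e@B7, f@B6} | OUT={a@B8, b@B5, b@B7, c@B4, d@B1, d@B4, e@B1, e@B7, f@B6}
  B9: | IN={a@B3, a@B8, b@B5, b@B7, c@B4, d@B1, d@B4, e@B1, e@B7, f@B6} | OUT={a@B9, b@B5, b@B7, c@B9, d@B1, d@B4, e@B1, e@B7, f@B9}

Merge at B6: IN[B6] = OUT[B5] ⊔ OUT[B8] = {a@B3, a@B8, b@B5, b@B7, c@B4, d@B1, d@B4, e@B1, e@B7, f@B6}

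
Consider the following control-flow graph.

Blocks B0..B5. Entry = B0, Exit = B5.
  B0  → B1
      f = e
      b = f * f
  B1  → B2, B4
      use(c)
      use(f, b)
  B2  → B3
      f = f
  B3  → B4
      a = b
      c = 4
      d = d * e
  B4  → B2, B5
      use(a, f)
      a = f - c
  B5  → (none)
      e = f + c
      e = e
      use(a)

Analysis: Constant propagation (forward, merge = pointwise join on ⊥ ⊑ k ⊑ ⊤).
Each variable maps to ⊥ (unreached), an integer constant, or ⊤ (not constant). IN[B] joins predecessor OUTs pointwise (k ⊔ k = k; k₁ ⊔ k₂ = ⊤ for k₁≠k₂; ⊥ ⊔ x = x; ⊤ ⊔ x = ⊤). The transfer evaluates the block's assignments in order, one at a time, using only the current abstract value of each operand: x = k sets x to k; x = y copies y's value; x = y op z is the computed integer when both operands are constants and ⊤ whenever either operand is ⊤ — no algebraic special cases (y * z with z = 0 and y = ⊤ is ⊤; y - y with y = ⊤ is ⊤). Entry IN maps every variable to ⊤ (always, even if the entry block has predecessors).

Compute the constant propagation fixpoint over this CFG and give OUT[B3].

Answer: {a: ⊤, b: ⊤, c: 4, d: ⊤, e: ⊤, f: ⊤}

Trace:
Converged values:
  B0:   IN=(all ⊤)   OUT=(all ⊤)
  B1:   IN=(all ⊤)   OUT=(all ⊤)
  B2:   IN=(all ⊤)   OUT=(all ⊤)
  B3:   IN=(all ⊤)   OUT={c:4; rest ⊤}
  B4:   IN=(all ⊤)   OUT=(all ⊤)
  B5:   IN=(all ⊤)   OUT=(all ⊤)

Merge at B3: IN[B3] = OUT[B2] = {a: ⊤, b: ⊤, c: ⊤, d: ⊤, e: ⊤, f: ⊤}
Applying B3's transfer function to that IN value gives OUT[B3] (row B3 above).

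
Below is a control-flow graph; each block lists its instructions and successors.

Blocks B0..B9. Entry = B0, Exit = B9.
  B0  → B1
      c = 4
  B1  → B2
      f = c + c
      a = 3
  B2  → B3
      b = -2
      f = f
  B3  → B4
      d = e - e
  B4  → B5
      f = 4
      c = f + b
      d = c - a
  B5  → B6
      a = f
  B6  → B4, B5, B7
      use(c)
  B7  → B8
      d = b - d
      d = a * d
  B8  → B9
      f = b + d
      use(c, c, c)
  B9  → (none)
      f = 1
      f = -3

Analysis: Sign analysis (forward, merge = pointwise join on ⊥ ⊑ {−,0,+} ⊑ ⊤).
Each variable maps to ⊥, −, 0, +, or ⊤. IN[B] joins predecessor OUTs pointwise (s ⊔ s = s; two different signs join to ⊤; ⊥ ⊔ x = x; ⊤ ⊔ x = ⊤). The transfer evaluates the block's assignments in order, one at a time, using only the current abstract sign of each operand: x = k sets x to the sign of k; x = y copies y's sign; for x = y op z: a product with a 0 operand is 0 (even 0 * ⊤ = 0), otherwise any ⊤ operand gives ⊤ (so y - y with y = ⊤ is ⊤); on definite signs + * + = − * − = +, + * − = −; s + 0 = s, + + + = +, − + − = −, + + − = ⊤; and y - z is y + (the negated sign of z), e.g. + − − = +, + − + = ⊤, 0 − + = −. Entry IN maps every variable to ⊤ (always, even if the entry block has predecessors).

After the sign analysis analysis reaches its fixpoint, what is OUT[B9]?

Answer: {a: +, b: -, c: ⊤, d: ⊤, e: ⊤, f: -}

Trace:
Per-block solution:
  B0: | IN=(all ⊤) | OUT={c:+; rest ⊤}
  B1: | IN={c:+; rest ⊤} | OUT={a:+, c:+, f:+; rest ⊤}
  B2: | IN={a:+, c:+, f:+; rest ⊤} | OUT={a:+, b:-, c:+, f:+; rest ⊤}
  B3: | IN={a:+, b:-, c:+, f:+; rest ⊤} | OUT={a:+, b:-, c:+, f:+; rest ⊤}
  B4: | IN={a:+, b:-, f:+; rest ⊤} | OUT={a:+, b:-, f:+; rest ⊤}
  B5: | IN={a:+, b:-, f:+; rest ⊤} | OUT={a:+, b:-, f:+; rest ⊤}
  B6: | IN={a:+, b:-, f:+; rest ⊤} | OUT={a:+, b:-, f:+; rest ⊤}
  B7: | IN={a:+, b:-, f:+; rest ⊤} | OUT={a:+, b:-, f:+; rest ⊤}
  B8: | IN={a:+, b:-, f:+; rest ⊤} | OUT={a:+, b:-; rest ⊤}
  B9: | IN={a:+, b:-; rest ⊤} | OUT={a:+, b:-, f:-; rest ⊤}

Merge at B9: IN[B9] = OUT[B8] = {a: +, b: -, c: ⊤, d: ⊤, e: ⊤, f: ⊤}
Applying B9's transfer function to that IN value gives OUT[B9] (row B9 above).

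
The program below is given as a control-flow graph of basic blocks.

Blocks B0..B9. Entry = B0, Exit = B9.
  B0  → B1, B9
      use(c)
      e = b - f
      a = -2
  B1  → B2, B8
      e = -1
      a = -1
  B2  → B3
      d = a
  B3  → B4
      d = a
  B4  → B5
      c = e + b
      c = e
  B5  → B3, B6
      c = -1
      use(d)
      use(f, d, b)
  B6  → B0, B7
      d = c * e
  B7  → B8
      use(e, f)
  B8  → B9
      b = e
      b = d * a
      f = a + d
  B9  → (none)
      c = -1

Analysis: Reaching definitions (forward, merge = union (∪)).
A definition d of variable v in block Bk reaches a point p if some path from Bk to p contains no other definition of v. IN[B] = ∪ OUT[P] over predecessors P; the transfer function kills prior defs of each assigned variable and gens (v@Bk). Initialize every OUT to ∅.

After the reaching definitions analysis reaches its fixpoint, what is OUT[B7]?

Answer: {a@B1, c@B5, d@B6, e@B1}

Trace:
Per-block solution:
  B0:   IN={a@B1, c@B5, d@B6, e@B1}   OUT={a@B0, c@B5, d@B6, e@B0}
  B1:   IN={a@B0, c@B5, d@B6, e@B0}   OUT={a@B1, c@B5, d@B6, e@B1}
  B2:   IN={a@B1, c@B5, d@B6, e@B1}   OUT={a@B1, c@B5, d@B2, e@B1}
  B3:   IN={a@B1, c@B5, d@B2, d@B3, e@B1}   OUT={a@B1, c@B5, d@B3, e@B1}
  B4:   IN={a@B1, c@B5, d@B3, e@B1}   OUT={a@B1, c@B4, d@B3, e@B1}
  B5:   IN={a@B1, c@B4, d@B3, e@B1}   OUT={a@B1, c@B5, d@B3, e@B1}
  B6:   IN={a@B1, c@B5, d@B3, e@B1}   OUT={a@B1, c@B5, d@B6, e@B1}
  B7:   IN={a@B1, c@B5, d@B6, e@B1}   OUT={a@B1, c@B5, d@B6, e@B1}
  B8:   IN={a@B1, c@B5, d@B6, e@B1}   OUT={a@B1, b@B8, c@B5, d@B6, e@B1, f@B8}
  B9:   IN={a@B0, a@B1, b@B8, c@B5, d@B6, e@B0, e@B1, f@B8}   OUT={a@B0, a@B1, b@B8, c@B9, d@B6, e@B0, e@B1, f@B8}

Merge at B7: IN[B7] = OUT[B6] = {a@B1, c@B5, d@B6, e@B1}
Applying B7's transfer function to that IN value gives OUT[B7] (row B7 above).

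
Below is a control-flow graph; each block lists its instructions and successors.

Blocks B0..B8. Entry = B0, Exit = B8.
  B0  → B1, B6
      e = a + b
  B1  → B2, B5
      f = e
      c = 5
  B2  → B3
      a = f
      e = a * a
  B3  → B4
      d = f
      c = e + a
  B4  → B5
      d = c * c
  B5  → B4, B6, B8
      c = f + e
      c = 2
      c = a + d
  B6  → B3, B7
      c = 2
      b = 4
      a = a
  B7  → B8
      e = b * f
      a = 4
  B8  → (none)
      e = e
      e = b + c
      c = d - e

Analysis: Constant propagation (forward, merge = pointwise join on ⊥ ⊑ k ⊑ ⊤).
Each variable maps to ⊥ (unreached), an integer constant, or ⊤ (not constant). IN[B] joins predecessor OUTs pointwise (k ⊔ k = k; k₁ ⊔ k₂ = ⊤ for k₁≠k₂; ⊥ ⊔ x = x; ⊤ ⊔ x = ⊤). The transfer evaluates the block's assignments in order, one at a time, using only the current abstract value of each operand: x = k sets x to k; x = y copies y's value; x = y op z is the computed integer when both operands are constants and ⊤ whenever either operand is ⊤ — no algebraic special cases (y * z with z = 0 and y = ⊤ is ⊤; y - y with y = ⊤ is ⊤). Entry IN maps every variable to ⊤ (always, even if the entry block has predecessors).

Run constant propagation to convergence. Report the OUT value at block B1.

Answer: {a: ⊤, b: ⊤, c: 5, d: ⊤, e: ⊤, f: ⊤}

Derivation:
Per-block solution:
  B0: | IN=(all ⊤) | OUT=(all ⊤)
  B1: | IN=(all ⊤) | OUT={c:5; rest ⊤}
  B2: | IN={c:5; rest ⊤} | OUT={c:5; rest ⊤}
  B3: | IN=(all ⊤) | OUT=(all ⊤)
  B4: | IN=(all ⊤) | OUT=(all ⊤)
  B5: | IN=(all ⊤) | OUT=(all ⊤)
  B6: | IN=(all ⊤) | OUT={b:4, c:2; rest ⊤}
  B7: | IN={b:4, c:2; rest ⊤} | OUT={a:4, b:4, c:2; rest ⊤}
  B8: | IN=(all ⊤) | OUT=(all ⊤)

Merge at B1: IN[B1] = OUT[B0] = {a: ⊤, b: ⊤, c: ⊤, d: ⊤, e: ⊤, f: ⊤}
Applying B1's transfer function to that IN value gives OUT[B1] (row B1 above).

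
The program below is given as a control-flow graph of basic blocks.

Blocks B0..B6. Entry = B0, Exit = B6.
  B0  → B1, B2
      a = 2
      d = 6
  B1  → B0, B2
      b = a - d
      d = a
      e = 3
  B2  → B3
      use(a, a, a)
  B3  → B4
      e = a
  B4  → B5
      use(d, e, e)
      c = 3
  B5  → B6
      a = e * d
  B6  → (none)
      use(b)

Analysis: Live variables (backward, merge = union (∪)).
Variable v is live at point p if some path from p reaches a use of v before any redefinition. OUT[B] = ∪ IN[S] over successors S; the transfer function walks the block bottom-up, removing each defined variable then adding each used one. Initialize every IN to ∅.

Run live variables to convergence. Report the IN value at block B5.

Answer: {b, d, e}

Trace:
Converged values:
  B0:  IN={b}  OUT={a, b, d}
  B1:  IN={a, d}  OUT={a, b, d}
  B2:  IN={a, b, d}  OUT={a, b, d}
  B3:  IN={a, b, d}  OUT={b, d, e}
  B4:  IN={b, d, e}  OUT={b, d, e}
  B5:  IN={b, d, e}  OUT={b}
  B6:  IN={b}  OUT={}

Merge at B5: OUT[B5] = IN[B6] = {b}
Applying B5's transfer function to that OUT value gives IN[B5] (row B5 above).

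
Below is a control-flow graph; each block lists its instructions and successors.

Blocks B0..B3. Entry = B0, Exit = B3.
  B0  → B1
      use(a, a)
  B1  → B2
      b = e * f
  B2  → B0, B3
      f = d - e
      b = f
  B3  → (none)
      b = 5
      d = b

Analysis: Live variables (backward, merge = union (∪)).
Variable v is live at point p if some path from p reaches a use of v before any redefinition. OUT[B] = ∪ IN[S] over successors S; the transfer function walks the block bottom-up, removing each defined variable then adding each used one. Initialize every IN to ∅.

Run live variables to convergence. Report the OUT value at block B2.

Fixpoint table:
  B0:  IN={a, d, e, f}  OUT={a, d, e, f}
  B1:  IN={a, d, e, f}  OUT={a, d, e}
  B2:  IN={a, d, e}  OUT={a, d, e, f}
  B3:  IN={}  OUT={}

Merge at B2: OUT[B2] = IN[B0] ⊔ IN[B3] = {a, d, e, f}

Answer: {a, d, e, f}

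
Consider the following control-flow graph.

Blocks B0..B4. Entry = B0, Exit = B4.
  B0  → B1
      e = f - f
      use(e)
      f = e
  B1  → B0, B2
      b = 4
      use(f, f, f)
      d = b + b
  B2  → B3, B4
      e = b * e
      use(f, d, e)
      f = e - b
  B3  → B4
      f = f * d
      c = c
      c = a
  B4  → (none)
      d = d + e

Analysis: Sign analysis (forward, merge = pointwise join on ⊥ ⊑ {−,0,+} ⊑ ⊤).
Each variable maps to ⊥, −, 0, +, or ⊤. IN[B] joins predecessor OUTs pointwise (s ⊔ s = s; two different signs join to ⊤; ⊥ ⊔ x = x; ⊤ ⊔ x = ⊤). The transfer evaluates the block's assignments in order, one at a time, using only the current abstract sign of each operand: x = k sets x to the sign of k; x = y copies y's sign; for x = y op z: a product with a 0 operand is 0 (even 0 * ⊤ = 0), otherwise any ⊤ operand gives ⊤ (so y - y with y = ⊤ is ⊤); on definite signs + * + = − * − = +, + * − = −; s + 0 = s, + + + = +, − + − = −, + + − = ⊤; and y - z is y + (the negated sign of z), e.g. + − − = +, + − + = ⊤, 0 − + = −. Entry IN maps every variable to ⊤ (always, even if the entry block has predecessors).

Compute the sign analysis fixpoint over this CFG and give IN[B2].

Answer: {a: ⊤, b: +, c: ⊤, d: +, e: ⊤, f: ⊤}

Derivation:
Fixpoint table:
  B0: | IN=(all ⊤) | OUT=(all ⊤)
  B1: | IN=(all ⊤) | OUT={b:+, d:+; rest ⊤}
  B2: | IN={b:+, d:+; rest ⊤} | OUT={b:+, d:+; rest ⊤}
  B3: | IN={b:+, d:+; rest ⊤} | OUT={b:+, d:+; rest ⊤}
  B4: | IN={b:+, d:+; rest ⊤} | OUT={b:+; rest ⊤}

Merge at B2: IN[B2] = OUT[B1] = {a: ⊤, b: +, c: ⊤, d: +, e: ⊤, f: ⊤}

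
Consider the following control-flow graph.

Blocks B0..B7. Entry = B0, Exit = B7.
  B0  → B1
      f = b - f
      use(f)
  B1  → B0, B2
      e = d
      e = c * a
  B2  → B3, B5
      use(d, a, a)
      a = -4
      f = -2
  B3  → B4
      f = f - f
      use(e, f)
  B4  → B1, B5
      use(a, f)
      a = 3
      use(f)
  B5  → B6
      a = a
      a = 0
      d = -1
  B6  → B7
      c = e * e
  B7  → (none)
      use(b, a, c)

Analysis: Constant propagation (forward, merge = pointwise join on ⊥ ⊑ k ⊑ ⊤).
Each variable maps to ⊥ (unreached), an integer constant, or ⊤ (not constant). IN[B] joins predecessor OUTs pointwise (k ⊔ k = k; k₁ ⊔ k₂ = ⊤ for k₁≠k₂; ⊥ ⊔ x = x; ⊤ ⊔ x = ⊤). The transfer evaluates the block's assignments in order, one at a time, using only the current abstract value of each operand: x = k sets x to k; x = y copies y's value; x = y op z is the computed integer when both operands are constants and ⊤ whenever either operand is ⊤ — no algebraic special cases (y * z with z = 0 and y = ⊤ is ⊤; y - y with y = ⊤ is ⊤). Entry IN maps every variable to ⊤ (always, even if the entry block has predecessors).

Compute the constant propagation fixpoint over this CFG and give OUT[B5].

Answer: {a: 0, b: ⊤, c: ⊤, d: -1, e: ⊤, f: ⊤}

Trace:
Converged values:
  B0:  IN=(all ⊤)  OUT=(all ⊤)
  B1:  IN=(all ⊤)  OUT=(all ⊤)
  B2:  IN=(all ⊤)  OUT={a:-4, f:-2; rest ⊤}
  B3:  IN={a:-4, f:-2; rest ⊤}  OUT={a:-4, f:0; rest ⊤}
  B4:  IN={a:-4, f:0; rest ⊤}  OUT={a:3, f:0; rest ⊤}
  B5:  IN=(all ⊤)  OUT={a:0, d:-1; rest ⊤}
  B6:  IN={a:0, d:-1; rest ⊤}  OUT={a:0, d:-1; rest ⊤}
  B7:  IN={a:0, d:-1; rest ⊤}  OUT={a:0, d:-1; rest ⊤}

Merge at B5: IN[B5] = OUT[B2] ⊔ OUT[B4] = {a: ⊤, b: ⊤, c: ⊤, d: ⊤, e: ⊤, f: ⊤}
Applying B5's transfer function to that IN value gives OUT[B5] (row B5 above).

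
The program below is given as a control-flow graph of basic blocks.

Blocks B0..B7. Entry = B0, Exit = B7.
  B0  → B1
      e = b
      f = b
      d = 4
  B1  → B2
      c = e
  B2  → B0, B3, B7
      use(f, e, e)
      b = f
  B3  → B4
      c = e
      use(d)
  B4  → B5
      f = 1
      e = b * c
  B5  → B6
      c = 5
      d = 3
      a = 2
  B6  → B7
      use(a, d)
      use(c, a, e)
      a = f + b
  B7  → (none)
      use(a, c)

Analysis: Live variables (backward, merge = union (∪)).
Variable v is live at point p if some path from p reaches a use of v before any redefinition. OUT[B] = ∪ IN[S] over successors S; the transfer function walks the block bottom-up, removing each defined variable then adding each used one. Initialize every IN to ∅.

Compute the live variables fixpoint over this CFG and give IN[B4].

Per-block solution:
  B0:   IN={a, b}   OUT={a, d, e, f}
  B1:   IN={a, d, e, f}   OUT={a, c, d, e, f}
  B2:   IN={a, c, d, e, f}   OUT={a, b, c, d, e}
  B3:   IN={b, d, e}   OUT={b, c}
  B4:   IN={b, c}   OUT={b, e, f}
  B5:   IN={b, e, f}   OUT={a, b, c, d, e, f}
  B6:   IN={a, b, c, d, e, f}   OUT={a, c}
  B7:   IN={a, c}   OUT={}

Merge at B4: OUT[B4] = IN[B5] = {b, e, f}
Applying B4's transfer function to that OUT value gives IN[B4] (row B4 above).

Answer: {b, c}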